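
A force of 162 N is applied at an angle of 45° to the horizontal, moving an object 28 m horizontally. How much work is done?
W = Fd cosθ = 162×28×cos(45°) = 3207.4 J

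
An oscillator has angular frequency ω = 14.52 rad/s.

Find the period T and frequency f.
T = 2π/ω = 2π/14.52 = 0.4327 s; f = ω/2π = 2.311 Hz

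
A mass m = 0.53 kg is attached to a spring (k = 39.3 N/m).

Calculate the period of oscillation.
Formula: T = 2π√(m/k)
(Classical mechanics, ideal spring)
T = 2π√(m/k) = 2π√(0.53/39.3) = 0.7297 s; f = 1/T = 1.37 Hz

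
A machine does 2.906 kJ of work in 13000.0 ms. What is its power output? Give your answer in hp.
P = W/t = 2906 J / 13 s = 223.5 W = 0.2998 hp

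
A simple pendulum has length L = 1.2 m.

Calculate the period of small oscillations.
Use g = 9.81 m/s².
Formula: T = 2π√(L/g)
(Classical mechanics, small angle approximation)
T = 2π√(L/g) = 2π√(1.2/9.81) = 2.198 s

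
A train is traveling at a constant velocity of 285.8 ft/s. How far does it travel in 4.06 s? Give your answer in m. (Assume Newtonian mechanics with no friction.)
d = vt (with unit conversion) = 353.7 m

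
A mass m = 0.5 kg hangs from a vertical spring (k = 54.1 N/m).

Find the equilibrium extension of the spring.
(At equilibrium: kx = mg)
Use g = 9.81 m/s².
x_eq = mg/k = 0.5×9.81/54.1 = 0.09067 m = 9.067 cm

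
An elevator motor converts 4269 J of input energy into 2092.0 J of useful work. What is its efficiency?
η = W_out/W_in = 2092.0/4269 = 0.49 = 49.0%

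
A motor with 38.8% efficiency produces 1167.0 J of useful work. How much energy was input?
W_in = W_out/η = 1167.0/0.388 = 3007.7 J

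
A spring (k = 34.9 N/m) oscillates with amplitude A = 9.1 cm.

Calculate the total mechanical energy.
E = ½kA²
E = ½kA² = ½×34.9×(0.091)² = 0.1445 J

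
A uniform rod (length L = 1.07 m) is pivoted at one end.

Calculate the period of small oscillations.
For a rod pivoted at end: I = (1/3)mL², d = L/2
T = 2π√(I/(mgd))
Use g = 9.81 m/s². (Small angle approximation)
I/m = (1/3)L² = 0.3816 m²; d = L/2 = 0.535 m
T = 2π√(I/(mgd)) = 2π√(0.3816/(9.81×0.535)) = 1.694 s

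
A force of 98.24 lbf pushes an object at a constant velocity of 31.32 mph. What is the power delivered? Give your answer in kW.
P = Fv = 437 N × 14 m/s = 6118 W = 6.118 kW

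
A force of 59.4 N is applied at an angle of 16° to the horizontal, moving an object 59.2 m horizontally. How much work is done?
W = Fd cosθ = 59.4×59.2×cos(16°) = 3380.3 J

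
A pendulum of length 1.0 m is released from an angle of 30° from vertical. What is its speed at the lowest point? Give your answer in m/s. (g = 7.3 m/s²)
h = L(1 − cosθ) = 1.0×(1 − cos30°) = 0.134 m
v = √(2gh) = √(2×7.3×0.134) = 1.399 m/s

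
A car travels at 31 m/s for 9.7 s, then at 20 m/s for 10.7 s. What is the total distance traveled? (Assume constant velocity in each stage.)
d₁ = v₁t₁ = 31 × 9.7 = 300.7 m
d₂ = v₂t₂ = 20 × 10.7 = 214 m
d_total = 300.7 + 214 = 514.7 m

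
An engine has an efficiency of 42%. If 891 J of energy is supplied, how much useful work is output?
W_out = η × W_in = 0.42 × 891 = 374.22 J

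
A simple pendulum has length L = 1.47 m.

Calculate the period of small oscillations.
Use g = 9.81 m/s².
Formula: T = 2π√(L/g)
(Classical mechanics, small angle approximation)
T = 2π√(L/g) = 2π√(1.47/9.81) = 2.432 s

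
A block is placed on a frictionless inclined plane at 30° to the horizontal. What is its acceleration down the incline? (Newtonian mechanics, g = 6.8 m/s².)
a = g sin(θ) = 6.8 × sin(30°) = 6.8 × 0.5 = 3.4 m/s²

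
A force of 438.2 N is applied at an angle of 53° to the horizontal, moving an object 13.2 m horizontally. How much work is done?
W = Fd cosθ = 438.2×13.2×cos(53°) = 3481.0 J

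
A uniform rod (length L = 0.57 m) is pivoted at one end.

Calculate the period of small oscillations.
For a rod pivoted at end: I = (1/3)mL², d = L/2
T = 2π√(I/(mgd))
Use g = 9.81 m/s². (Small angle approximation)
I/m = (1/3)L² = 0.1083 m²; d = L/2 = 0.285 m
T = 2π√(I/(mgd)) = 2π√(0.1083/(9.81×0.285)) = 1.237 s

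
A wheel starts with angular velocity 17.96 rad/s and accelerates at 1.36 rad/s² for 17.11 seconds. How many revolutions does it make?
θ = ω₀t + ½αt² = 17.96×17.11 + ½×1.36×17.11² = 506.37 rad
Revolutions = θ/(2π) = 506.37/(2π) = 80.59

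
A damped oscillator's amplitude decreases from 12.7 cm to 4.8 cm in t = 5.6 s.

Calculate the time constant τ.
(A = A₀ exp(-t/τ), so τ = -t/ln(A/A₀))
A/A₀ = 4.8/12.7 = 0.378; ln(A/A₀) = -0.973
τ = −t/ln(A/A₀) = −5.6/-0.973 = 5.755 s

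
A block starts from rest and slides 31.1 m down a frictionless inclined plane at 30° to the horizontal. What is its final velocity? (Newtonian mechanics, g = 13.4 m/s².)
a = g sin(θ) = 13.4 × sin(30°) = 6.7 m/s²
v = √(2ad) = √(2 × 6.7 × 31.1) = 20.41 m/s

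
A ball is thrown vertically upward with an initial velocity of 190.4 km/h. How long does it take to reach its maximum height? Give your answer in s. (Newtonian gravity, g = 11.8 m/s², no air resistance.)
t_up = v₀/g (with unit conversion) = 4.482 s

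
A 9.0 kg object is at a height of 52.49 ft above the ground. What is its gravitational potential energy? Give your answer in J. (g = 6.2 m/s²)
PE = mgh = 9 kg × 6.2 m/s² × 16 m = 892.7 J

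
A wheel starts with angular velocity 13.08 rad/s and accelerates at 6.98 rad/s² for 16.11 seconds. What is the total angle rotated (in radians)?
θ = ω₀t + ½αt² = 13.08×16.11 + ½×6.98×16.11² = 1116.49 rad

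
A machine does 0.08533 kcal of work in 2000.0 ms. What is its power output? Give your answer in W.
P = W/t = 357 J / 2 s = 178.5 W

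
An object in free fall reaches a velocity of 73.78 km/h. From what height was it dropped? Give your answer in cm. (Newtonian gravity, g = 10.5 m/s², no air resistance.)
h = v²/(2g) (with unit conversion) = 2000.0 cm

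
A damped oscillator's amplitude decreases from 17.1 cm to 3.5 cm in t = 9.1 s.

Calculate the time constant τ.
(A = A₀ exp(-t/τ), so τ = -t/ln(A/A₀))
A/A₀ = 3.5/17.1 = 0.2047; ln(A/A₀) = -1.586
τ = −t/ln(A/A₀) = −9.1/-1.586 = 5.737 s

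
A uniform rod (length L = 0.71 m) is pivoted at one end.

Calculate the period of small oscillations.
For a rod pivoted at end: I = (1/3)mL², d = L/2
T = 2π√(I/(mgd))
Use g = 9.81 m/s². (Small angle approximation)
I/m = (1/3)L² = 0.168 m²; d = L/2 = 0.355 m
T = 2π√(I/(mgd)) = 2π√(0.168/(9.81×0.355)) = 1.38 s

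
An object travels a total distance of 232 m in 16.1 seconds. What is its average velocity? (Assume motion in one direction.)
v_avg = Δd / Δt = 232 / 16.1 = 14.41 m/s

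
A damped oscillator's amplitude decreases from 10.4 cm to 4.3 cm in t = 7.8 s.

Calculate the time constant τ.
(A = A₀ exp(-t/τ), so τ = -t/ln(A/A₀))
A/A₀ = 4.3/10.4 = 0.4135; ln(A/A₀) = -0.8832
τ = −t/ln(A/A₀) = −7.8/-0.8832 = 8.832 s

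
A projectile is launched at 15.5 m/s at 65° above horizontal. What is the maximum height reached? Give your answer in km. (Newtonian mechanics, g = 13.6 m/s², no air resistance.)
H = v₀²sin²(θ)/(2g) (with unit conversion) = 0.007255 km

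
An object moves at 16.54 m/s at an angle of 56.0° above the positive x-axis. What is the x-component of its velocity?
vₓ = v cos(θ) = 16.54 × cos(56.0°) = 9.25 m/s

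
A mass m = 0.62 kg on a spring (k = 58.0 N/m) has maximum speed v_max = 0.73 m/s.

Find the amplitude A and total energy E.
½mv²_max = ½kA² → A = v_max√(m/k) = 0.73×√(0.62/58.0) = 0.07548 m = 7.548 cm
E = ½mv²_max = ½×0.62×0.73² = 0.1652 J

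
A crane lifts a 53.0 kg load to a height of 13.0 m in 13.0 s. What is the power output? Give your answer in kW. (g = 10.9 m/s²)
W = mgh = 53×10.9×13 = 7510 J
P = W/t = 7510/13 = 577.7 W = 0.5777 kW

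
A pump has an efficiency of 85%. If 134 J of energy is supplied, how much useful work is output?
W_out = η × W_in = 0.85 × 134 = 113.9 J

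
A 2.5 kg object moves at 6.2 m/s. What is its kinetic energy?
KE = ½mv² = ½×2.5×6.2² = 48.05 J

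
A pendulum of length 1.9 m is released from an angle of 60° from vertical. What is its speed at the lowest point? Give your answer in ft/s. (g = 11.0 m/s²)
h = L(1 − cosθ) = 1.9×(1 − cos60°) = 0.95 m
v = √(2gh) = √(2×11.0×0.95) = 4.572 m/s = 15.0 ft/s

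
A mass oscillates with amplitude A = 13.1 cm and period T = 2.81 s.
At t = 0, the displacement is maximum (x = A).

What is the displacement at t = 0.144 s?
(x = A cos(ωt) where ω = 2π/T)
ω = 2π/T = 2π/2.81 = 2.236 rad/s
x = A cos(ωt) = 13.1×cos(2.236×0.144) = 12.43 cm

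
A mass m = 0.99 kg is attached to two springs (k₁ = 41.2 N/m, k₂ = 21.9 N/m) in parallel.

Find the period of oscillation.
k_eq = k₁+k₂ = 63.1 N/m
T = 2π√(m/k_eq) = 2π√(0.99/63.1) = 0.787 s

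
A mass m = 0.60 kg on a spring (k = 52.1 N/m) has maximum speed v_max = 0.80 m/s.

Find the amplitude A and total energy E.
½mv²_max = ½kA² → A = v_max√(m/k) = 0.8×√(0.6/52.1) = 0.08585 m = 8.585 cm
E = ½mv²_max = ½×0.6×0.8² = 0.192 J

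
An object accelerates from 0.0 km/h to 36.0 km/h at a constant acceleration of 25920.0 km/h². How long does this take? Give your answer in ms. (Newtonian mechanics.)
t = (v - v₀)/a (with unit conversion) = 5000.0 ms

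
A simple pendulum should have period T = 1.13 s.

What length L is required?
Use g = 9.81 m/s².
T = 2π√(L/g) → L = g(T/2π)² = 9.81×(1.13/2π)² = 0.3173 m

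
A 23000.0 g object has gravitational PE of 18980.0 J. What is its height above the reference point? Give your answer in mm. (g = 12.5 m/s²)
PE = mgh → h = PE/(mg) = 1.898e+04 J / (23 kg × 12.5 m/s²) = 66.02 m = 66020.0 mm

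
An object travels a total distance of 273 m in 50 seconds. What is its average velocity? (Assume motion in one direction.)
v_avg = Δd / Δt = 273 / 50 = 5.46 m/s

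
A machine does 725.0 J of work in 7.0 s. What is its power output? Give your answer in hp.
P = W/t = 725 J / 7 s = 103.6 W = 0.1389 hp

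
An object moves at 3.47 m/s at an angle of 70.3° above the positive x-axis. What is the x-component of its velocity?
vₓ = v cos(θ) = 3.47 × cos(70.3°) = 1.17 m/s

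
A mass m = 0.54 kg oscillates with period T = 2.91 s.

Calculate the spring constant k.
T = 2π√(m/k) → k = m(2π/T)² = 0.54×(2π/2.91)² = 2.517 N/m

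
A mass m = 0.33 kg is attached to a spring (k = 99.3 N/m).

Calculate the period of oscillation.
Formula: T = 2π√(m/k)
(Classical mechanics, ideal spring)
T = 2π√(m/k) = 2π√(0.33/99.3) = 0.3622 s; f = 1/T = 2.761 Hz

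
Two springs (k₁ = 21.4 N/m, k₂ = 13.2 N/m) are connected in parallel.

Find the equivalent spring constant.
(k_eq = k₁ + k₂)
k_eq = k₁ + k₂ = 21.4 + 13.2 = 34.6 N/m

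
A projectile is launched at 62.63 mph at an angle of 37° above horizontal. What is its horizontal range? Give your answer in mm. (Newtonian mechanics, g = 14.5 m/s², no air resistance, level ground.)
R = v₀² sin(2θ) / g (with unit conversion) = 51970.0 mm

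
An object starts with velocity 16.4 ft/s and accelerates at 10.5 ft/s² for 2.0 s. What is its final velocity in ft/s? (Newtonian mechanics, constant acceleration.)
v = v₀ + at (with unit conversion) = 37.4 ft/s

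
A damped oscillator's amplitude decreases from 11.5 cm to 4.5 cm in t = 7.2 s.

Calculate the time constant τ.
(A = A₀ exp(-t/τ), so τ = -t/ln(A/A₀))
A/A₀ = 4.5/11.5 = 0.3913; ln(A/A₀) = -0.9383
τ = −t/ln(A/A₀) = −7.2/-0.9383 = 7.674 s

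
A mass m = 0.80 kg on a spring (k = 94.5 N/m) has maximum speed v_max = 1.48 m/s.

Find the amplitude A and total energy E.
½mv²_max = ½kA² → A = v_max√(m/k) = 1.48×√(0.8/94.5) = 0.1362 m = 13.62 cm
E = ½mv²_max = ½×0.8×1.48² = 0.8762 J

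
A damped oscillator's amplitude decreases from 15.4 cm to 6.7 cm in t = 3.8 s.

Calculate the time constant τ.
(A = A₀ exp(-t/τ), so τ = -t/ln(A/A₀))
A/A₀ = 6.7/15.4 = 0.4351; ln(A/A₀) = -0.8323
τ = −t/ln(A/A₀) = −3.8/-0.8323 = 4.566 s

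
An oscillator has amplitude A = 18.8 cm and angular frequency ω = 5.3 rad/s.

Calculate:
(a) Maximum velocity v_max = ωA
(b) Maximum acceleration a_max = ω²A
v_max = ωA = 5.3×0.188 = 0.9964 m/s
a_max = ω²A = 5.3²×0.188 = 5.281 m/s²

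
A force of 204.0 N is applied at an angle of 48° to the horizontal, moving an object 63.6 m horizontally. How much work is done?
W = Fd cosθ = 204.0×63.6×cos(48°) = 8681.6 J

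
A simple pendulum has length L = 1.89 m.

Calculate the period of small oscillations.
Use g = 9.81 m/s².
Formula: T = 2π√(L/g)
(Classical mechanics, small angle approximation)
T = 2π√(L/g) = 2π√(1.89/9.81) = 2.758 s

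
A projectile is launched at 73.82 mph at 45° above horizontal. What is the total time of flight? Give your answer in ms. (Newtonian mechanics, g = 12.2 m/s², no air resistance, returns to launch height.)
T = 2v₀sin(θ)/g (with unit conversion) = 3825.0 ms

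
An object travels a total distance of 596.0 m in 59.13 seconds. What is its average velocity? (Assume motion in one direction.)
v_avg = Δd / Δt = 596.0 / 59.13 = 10.08 m/s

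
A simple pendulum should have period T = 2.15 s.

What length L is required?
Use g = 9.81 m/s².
T = 2π√(L/g) → L = g(T/2π)² = 9.81×(2.15/2π)² = 1.149 m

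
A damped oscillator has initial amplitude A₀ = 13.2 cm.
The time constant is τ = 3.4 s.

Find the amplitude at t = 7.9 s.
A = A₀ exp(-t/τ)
A = A₀ exp(−t/τ) = 13.2×exp(−7.9/3.4) = 1.293 cm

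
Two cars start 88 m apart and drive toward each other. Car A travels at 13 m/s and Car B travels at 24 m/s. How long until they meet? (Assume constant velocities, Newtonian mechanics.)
Combined speed: v_combined = 13 + 24 = 37 m/s
Time to meet: t = d/37 = 88/37 = 2.38 s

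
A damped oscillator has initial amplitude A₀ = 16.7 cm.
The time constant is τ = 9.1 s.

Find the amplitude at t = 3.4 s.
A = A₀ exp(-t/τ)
A = A₀ exp(−t/τ) = 16.7×exp(−3.4/9.1) = 11.49 cm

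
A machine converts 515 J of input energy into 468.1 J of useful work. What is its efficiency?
η = W_out/W_in = 468.1/515 = 0.9089 = 90.89%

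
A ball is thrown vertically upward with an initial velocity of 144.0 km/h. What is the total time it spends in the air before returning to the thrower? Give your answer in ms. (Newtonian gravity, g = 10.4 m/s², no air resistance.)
t_total = 2v₀/g (with unit conversion) = 7692.0 ms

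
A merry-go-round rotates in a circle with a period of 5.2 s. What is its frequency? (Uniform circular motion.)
f = 1/T = 1/5.2 = 0.1923 Hz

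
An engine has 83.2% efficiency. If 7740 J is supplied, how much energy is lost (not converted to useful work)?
W_out = η × W_in = 0.832×7740 = 6439.7 J
W_lost = W_in − W_out = 7740 − 6439.7 = 1300.3 J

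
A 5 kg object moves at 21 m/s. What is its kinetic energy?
KE = ½mv² = ½×5×21² = 1102.5 J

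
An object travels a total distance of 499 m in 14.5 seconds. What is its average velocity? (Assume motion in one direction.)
v_avg = Δd / Δt = 499 / 14.5 = 34.41 m/s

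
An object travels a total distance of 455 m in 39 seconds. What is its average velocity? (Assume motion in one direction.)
v_avg = Δd / Δt = 455 / 39 = 11.67 m/s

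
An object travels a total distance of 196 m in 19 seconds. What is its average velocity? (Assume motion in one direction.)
v_avg = Δd / Δt = 196 / 19 = 10.32 m/s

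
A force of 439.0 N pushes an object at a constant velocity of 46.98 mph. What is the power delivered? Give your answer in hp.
P = Fv = 439 N × 21 m/s = 9220 W = 12.36 hp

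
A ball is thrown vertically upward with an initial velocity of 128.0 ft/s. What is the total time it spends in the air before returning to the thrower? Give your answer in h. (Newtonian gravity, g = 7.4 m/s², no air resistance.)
t_total = 2v₀/g (with unit conversion) = 0.002929 h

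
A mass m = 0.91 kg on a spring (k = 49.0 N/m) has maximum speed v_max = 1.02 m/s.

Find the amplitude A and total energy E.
½mv²_max = ½kA² → A = v_max√(m/k) = 1.02×√(0.91/49.0) = 0.139 m = 13.9 cm
E = ½mv²_max = ½×0.91×1.02² = 0.4734 J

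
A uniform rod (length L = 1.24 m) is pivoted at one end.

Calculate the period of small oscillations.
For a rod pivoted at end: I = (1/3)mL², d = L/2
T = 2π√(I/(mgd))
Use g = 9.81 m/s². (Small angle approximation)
I/m = (1/3)L² = 0.5125 m²; d = L/2 = 0.62 m
T = 2π√(I/(mgd)) = 2π√(0.5125/(9.81×0.62)) = 1.824 s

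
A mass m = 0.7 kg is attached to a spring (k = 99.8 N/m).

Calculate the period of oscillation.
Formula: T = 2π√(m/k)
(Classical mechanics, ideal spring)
T = 2π√(m/k) = 2π√(0.7/99.8) = 0.5262 s; f = 1/T = 1.9 Hz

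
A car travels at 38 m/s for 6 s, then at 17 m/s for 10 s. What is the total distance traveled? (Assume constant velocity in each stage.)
d₁ = v₁t₁ = 38 × 6 = 228 m
d₂ = v₂t₂ = 17 × 10 = 170 m
d_total = 228 + 170 = 398 m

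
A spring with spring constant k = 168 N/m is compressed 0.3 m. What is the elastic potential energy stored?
PE = ½kx² = ½×168×0.3² = 7.56 J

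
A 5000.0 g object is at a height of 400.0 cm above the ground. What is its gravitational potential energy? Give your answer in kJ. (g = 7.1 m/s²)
PE = mgh = 5 kg × 7.1 m/s² × 4 m = 142 J = 0.142 kJ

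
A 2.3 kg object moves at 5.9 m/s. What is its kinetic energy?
KE = ½mv² = ½×2.3×5.9² = 40.0315 J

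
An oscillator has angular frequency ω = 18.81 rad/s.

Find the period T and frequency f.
T = 2π/ω = 2π/18.81 = 0.334 s; f = ω/2π = 2.994 Hz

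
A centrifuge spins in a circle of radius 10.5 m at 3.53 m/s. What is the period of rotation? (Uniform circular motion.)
T = 2πr/v = 2π×10.5/3.53 = 18.69 s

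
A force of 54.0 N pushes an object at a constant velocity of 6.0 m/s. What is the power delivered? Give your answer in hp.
P = Fv = 54 N × 6 m/s = 324 W = 0.4345 hp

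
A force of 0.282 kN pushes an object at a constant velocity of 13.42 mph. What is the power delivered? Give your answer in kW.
P = Fv = 282 N × 5.999 m/s = 1692 W = 1.692 kW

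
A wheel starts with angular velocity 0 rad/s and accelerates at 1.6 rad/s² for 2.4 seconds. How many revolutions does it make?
θ = ω₀t + ½αt² = 0×2.4 + ½×1.6×2.4² = 4.61 rad
Revolutions = θ/(2π) = 4.61/(2π) = 0.73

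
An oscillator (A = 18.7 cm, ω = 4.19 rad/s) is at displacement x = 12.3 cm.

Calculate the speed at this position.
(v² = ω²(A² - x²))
v = ω√(A² − x²) = 4.19×√(0.187² − 0.123²) = 0.5902 m/s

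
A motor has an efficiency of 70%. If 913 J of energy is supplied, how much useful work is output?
W_out = η × W_in = 0.7 × 913 = 639.1 J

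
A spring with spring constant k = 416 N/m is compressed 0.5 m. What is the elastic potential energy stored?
PE = ½kx² = ½×416×0.5² = 52.0 J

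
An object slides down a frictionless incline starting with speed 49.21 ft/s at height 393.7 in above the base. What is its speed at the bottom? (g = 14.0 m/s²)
½mv₀² + mgh = ½mv² → v = √(v₀² + 2gh) = √(15² + 2×14.0×10) = 22.47 m/s = 73.73 ft/s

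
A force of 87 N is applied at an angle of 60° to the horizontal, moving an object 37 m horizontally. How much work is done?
W = Fd cosθ = 87×37×cos(60°) = 1609.5 J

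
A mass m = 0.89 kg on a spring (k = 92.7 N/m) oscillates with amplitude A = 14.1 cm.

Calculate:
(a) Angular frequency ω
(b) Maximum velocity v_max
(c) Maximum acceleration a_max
ω = √(k/m) = √(92.7/0.89) = 10.21 rad/s
v_max = ωA = 10.21×0.141 = 1.439 m/s
a_max = ω²A = 10.21²×0.141 = 14.69 m/s²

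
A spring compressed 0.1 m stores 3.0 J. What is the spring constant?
PE = ½kx² → k = 2PE/x² = 2×3.0/0.1² = 600.0 N/m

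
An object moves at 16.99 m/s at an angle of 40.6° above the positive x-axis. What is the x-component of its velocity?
vₓ = v cos(θ) = 16.99 × cos(40.6°) = 12.9 m/s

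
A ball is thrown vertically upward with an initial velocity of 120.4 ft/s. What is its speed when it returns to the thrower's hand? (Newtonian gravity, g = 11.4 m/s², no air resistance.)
By conservation of energy, the ball returns at the same speed = 120.4 ft/s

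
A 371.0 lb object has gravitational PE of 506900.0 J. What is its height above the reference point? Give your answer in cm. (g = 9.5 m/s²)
PE = mgh → h = PE/(mg) = 5.069e+05 J / (168.3 kg × 9.5 m/s²) = 317.1 m = 31710.0 cm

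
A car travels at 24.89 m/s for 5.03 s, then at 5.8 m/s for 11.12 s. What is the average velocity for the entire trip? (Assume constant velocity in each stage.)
d₁ = v₁t₁ = 24.89 × 5.03 = 125.197 m
d₂ = v₂t₂ = 5.8 × 11.12 = 64.496 m
d_total = 189.69 m, t_total = 16.15 s
v_avg = d_total/t_total = 189.69/16.15 = 11.75 m/s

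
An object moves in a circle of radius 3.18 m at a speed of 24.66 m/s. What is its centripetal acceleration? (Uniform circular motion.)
a_c = v²/r = 24.66²/3.18 = 608.116/3.18 = 191.23 m/s²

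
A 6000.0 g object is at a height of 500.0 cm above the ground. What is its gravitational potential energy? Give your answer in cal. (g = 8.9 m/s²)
PE = mgh = 6 kg × 8.9 m/s² × 5 m = 267 J = 63.81 cal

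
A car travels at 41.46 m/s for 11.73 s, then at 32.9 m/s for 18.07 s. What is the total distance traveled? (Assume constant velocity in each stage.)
d₁ = v₁t₁ = 41.46 × 11.73 = 486.326 m
d₂ = v₂t₂ = 32.9 × 18.07 = 594.503 m
d_total = 486.326 + 594.503 = 1080.83 m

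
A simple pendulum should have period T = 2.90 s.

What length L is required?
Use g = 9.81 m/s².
T = 2π√(L/g) → L = g(T/2π)² = 9.81×(2.9/2π)² = 2.09 m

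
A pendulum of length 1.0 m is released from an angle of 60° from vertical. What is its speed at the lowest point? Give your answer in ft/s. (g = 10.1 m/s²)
h = L(1 − cosθ) = 1.0×(1 − cos60°) = 0.5 m
v = √(2gh) = √(2×10.1×0.5) = 3.178 m/s = 10.43 ft/s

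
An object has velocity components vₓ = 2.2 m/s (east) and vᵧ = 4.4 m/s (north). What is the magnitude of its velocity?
|v| = √(vₓ² + vᵧ²) = √(2.2² + 4.4²) = √(24.2) = 4.92 m/s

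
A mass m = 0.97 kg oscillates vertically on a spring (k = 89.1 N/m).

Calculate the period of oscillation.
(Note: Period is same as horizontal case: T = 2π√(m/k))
T = 2π√(m/k) = 2π√(0.97/89.1) = 0.6556 s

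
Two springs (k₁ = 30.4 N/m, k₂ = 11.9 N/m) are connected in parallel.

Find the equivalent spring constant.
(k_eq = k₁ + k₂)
k_eq = k₁ + k₂ = 30.4 + 11.9 = 42.3 N/m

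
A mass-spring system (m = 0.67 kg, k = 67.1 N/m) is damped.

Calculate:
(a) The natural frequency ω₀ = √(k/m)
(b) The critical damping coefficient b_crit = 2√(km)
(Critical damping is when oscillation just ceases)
ω₀ = √(k/m) = √(67.1/0.67) = 10.01 rad/s
b_crit = 2√(km) = 2√(67.1×0.67) = 13.41 kg/s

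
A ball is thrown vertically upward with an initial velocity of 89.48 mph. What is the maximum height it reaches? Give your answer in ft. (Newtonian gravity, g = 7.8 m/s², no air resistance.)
h_max = v₀²/(2g) (with unit conversion) = 336.5 ft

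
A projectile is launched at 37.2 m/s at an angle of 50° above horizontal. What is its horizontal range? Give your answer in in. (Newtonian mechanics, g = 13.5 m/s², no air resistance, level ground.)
R = v₀² sin(2θ) / g (with unit conversion) = 3974.0 in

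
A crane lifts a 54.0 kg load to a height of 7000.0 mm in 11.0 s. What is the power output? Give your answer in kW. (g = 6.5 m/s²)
W = mgh = 54×6.5×7 = 2457 J
P = W/t = 2457/11 = 223.4 W = 0.2234 kW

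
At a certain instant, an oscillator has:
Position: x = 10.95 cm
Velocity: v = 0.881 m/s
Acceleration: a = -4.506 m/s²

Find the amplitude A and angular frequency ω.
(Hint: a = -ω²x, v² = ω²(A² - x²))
a = −ω²x → ω = √(|a|/x) = √(4.506/0.1095) = 6.415 rad/s
v² = ω²(A² − x²) → A = √(x² + v²/ω²) = √(0.1095² + 0.881²/6.415²) = 0.1756 m = 17.56 cm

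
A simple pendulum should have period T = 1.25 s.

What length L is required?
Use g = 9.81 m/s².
T = 2π√(L/g) → L = g(T/2π)² = 9.81×(1.25/2π)² = 0.3883 m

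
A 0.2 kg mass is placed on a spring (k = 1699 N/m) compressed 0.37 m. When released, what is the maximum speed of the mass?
½kx² = ½mv² → v = x√(k/m) = 0.37×√(1699/0.2) = 34.1 m/s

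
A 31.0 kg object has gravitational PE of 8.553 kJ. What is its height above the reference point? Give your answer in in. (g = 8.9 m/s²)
PE = mgh → h = PE/(mg) = 8553 J / (31 kg × 8.9 m/s²) = 31 m = 1220.0 in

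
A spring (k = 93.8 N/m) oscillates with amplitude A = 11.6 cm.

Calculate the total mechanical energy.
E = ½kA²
E = ½kA² = ½×93.8×(0.116)² = 0.6311 J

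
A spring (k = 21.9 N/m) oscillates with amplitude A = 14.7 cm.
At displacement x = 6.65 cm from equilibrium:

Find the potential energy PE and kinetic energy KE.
E_total = ½kA² = ½×21.9×(0.147)² = 0.2366 J
PE = ½kx² = ½×21.9×(0.0665)² = 0.04842 J
KE = E_total − PE = 0.1882 J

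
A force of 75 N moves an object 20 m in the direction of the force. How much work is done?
W = Fd = 75×20 = 1500.0 J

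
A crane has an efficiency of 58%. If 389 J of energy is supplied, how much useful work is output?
W_out = η × W_in = 0.58 × 389 = 225.62 J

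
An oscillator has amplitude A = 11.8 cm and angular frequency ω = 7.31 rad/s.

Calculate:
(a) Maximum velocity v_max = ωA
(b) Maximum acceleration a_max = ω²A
v_max = ωA = 7.31×0.118 = 0.8626 m/s
a_max = ω²A = 7.31²×0.118 = 6.305 m/s²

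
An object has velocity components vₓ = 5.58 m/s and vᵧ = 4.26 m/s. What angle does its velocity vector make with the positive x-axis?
θ = arctan(vᵧ/vₓ) = arctan(4.26/5.58) = 37.36°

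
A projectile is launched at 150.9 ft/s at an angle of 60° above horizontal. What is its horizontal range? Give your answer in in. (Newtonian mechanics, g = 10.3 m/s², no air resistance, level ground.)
R = v₀² sin(2θ) / g (with unit conversion) = 7003.0 in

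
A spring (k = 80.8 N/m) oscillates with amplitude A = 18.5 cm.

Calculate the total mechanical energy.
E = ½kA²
E = ½kA² = ½×80.8×(0.185)² = 1.383 J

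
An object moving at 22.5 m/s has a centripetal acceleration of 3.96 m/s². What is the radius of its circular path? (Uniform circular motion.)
r = v²/a_c = 22.5²/3.96 = 127.84 m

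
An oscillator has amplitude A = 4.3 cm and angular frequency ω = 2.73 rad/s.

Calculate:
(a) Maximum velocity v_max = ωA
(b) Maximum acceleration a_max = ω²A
v_max = ωA = 2.73×0.043 = 0.1174 m/s
a_max = ω²A = 2.73²×0.043 = 0.3205 m/s²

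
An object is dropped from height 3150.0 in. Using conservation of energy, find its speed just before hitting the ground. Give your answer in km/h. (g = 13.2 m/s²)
mgh = ½mv² → v = √(2gh) = √(2×13.2×80.01) = 45.96 m/s = 165.5 km/h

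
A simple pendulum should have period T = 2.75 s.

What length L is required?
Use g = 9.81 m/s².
T = 2π√(L/g) → L = g(T/2π)² = 9.81×(2.75/2π)² = 1.879 m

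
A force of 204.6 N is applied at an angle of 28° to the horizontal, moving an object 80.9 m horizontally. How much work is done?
W = Fd cosθ = 204.6×80.9×cos(28°) = 14615.0 J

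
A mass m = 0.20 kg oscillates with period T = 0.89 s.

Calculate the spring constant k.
T = 2π√(m/k) → k = m(2π/T)² = 0.2×(2π/0.89)² = 9.968 N/m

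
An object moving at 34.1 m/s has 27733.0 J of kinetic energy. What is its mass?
KE = ½mv² → m = 2KE/v² = 2×27733.0/34.1² = 47.7 kg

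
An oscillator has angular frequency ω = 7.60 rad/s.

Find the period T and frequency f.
T = 2π/ω = 2π/7.6 = 0.8267 s; f = ω/2π = 1.21 Hz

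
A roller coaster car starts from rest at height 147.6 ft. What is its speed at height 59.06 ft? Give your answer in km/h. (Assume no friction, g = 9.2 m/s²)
mgh₁ = ½mv₂² + mgh₂ → v₂ = √(2g(h₁−h₂)) = √(2×9.2×(44.99−18)) = 22.28 m/s = 80.22 km/h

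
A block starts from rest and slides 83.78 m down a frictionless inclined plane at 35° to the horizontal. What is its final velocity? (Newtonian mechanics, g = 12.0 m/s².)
a = g sin(θ) = 12.0 × sin(35°) = 6.88 m/s²
v = √(2ad) = √(2 × 6.88 × 83.78) = 33.96 m/s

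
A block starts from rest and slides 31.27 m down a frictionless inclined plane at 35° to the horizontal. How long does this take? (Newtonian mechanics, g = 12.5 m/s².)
a = g sin(θ) = 12.5 × sin(35°) = 7.17 m/s²
t = √(2d/a) = √(2 × 31.27 / 7.17) = 2.95 s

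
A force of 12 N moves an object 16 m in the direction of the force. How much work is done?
W = Fd = 12×16 = 192.0 J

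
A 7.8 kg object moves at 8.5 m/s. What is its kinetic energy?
KE = ½mv² = ½×7.8×8.5² = 281.775 J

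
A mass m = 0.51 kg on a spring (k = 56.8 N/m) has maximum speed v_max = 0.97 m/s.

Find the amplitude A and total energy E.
½mv²_max = ½kA² → A = v_max√(m/k) = 0.97×√(0.51/56.8) = 0.09191 m = 9.191 cm
E = ½mv²_max = ½×0.51×0.97² = 0.2399 J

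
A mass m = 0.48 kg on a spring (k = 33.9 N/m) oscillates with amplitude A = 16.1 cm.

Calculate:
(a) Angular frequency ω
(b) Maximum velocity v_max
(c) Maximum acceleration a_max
ω = √(k/m) = √(33.9/0.48) = 8.404 rad/s
v_max = ωA = 8.404×0.161 = 1.353 m/s
a_max = ω²A = 8.404²×0.161 = 11.37 m/s²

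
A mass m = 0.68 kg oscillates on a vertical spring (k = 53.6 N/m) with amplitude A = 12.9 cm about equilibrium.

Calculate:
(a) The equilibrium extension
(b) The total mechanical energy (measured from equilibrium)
x_eq = mg/k = 0.68×9.81/53.6 = 0.1245 m = 12.45 cm
E = ½kA² = ½×53.6×(0.129)² = 0.446 J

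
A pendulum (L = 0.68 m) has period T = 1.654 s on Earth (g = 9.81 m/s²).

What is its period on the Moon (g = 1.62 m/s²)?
T = 2π√(L/g), so T_moon/T_earth = √(g_earth/g_moon)
T_moon = 2π√(0.68/1.62) = 4.071 s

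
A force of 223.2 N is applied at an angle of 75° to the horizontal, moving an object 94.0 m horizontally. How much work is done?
W = Fd cosθ = 223.2×94.0×cos(75°) = 5430.2 J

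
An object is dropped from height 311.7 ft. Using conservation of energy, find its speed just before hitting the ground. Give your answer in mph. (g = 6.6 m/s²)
mgh = ½mv² → v = √(2gh) = √(2×6.6×95.01) = 35.41 m/s = 79.22 mph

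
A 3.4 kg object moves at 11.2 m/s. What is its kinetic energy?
KE = ½mv² = ½×3.4×11.2² = 213.248 J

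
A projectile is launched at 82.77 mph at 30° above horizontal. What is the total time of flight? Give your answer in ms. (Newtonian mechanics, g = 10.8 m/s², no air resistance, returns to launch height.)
T = 2v₀sin(θ)/g (with unit conversion) = 3426.0 ms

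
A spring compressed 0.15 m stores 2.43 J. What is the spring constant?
PE = ½kx² → k = 2PE/x² = 2×2.43/0.15² = 216.0 N/m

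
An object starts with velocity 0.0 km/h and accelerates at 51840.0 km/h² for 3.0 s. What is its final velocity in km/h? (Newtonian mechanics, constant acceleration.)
v = v₀ + at (with unit conversion) = 43.2 km/h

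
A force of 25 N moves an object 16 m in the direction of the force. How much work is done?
W = Fd = 25×16 = 400.0 J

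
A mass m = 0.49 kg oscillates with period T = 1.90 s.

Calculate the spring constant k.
T = 2π√(m/k) → k = m(2π/T)² = 0.49×(2π/1.9)² = 5.359 N/m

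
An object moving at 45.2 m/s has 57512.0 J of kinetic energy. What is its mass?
KE = ½mv² → m = 2KE/v² = 2×57512.0/45.2² = 56.3 kg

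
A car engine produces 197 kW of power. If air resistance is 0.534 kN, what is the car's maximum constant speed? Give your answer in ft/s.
P = Fv → v = P/F = 197000 W / 534 N = 368.9 m/s = 1210.0 ft/s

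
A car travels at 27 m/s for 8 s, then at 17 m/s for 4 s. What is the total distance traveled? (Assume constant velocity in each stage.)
d₁ = v₁t₁ = 27 × 8 = 216 m
d₂ = v₂t₂ = 17 × 4 = 68 m
d_total = 216 + 68 = 284 m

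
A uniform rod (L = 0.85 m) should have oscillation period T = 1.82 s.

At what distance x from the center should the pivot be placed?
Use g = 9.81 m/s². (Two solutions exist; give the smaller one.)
T = 2π√((L²/12 + x²)/(gx)). Let c = T²g/(4π²) = 0.8231.
x² − cx + L²/12 = 0 → x = (c − √(c² − L²/3))/2 = 0.08115 m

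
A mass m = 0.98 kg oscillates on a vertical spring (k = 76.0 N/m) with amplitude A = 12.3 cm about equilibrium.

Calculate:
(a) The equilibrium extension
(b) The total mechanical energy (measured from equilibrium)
x_eq = mg/k = 0.98×9.81/76.0 = 0.1265 m = 12.65 cm
E = ½kA² = ½×76.0×(0.123)² = 0.5749 J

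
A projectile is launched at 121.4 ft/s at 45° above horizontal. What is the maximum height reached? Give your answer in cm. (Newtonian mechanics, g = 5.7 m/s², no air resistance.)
H = v₀²sin²(θ)/(2g) (with unit conversion) = 6005.0 cm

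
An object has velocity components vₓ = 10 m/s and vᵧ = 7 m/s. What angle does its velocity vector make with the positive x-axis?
θ = arctan(vᵧ/vₓ) = arctan(7/10) = 34.99°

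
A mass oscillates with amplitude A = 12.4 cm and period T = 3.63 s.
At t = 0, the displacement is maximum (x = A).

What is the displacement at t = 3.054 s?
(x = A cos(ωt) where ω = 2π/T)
ω = 2π/T = 2π/3.63 = 1.731 rad/s
x = A cos(ωt) = 12.4×cos(1.731×3.054) = 6.731 cm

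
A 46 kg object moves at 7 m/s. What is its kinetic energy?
KE = ½mv² = ½×46×7² = 1127.0 J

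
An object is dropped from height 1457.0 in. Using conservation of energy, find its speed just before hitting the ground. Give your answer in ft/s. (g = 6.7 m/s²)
mgh = ½mv² → v = √(2gh) = √(2×6.7×37.01) = 22.27 m/s = 73.06 ft/s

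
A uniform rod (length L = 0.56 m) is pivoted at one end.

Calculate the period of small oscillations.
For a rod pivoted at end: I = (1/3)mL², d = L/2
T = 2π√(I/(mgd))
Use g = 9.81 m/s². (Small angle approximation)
I/m = (1/3)L² = 0.1045 m²; d = L/2 = 0.28 m
T = 2π√(I/(mgd)) = 2π√(0.1045/(9.81×0.28)) = 1.226 s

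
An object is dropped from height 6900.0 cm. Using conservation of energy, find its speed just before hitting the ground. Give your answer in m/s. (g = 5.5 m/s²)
mgh = ½mv² → v = √(2gh) = √(2×5.5×69) = 27.55 m/s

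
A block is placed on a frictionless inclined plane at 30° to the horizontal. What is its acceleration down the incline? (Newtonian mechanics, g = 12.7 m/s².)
a = g sin(θ) = 12.7 × sin(30°) = 12.7 × 0.5 = 6.35 m/s²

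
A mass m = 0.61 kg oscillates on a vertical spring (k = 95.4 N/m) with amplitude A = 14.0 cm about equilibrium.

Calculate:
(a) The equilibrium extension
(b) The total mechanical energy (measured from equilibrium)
x_eq = mg/k = 0.61×9.81/95.4 = 0.06273 m = 6.273 cm
E = ½kA² = ½×95.4×(0.14)² = 0.9349 J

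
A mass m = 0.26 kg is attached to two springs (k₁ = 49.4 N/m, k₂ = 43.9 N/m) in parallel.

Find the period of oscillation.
k_eq = k₁+k₂ = 93.3 N/m
T = 2π√(m/k_eq) = 2π√(0.26/93.3) = 0.3317 s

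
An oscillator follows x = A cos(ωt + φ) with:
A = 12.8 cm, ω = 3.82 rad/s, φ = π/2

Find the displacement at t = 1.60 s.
x = A cos(ωt + φ) = 12.8×cos(3.82×1.6 + π/2) = 2.18 cm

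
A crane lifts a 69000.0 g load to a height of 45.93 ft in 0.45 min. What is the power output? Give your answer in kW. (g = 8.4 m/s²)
W = mgh = 69×8.4×14 = 8114 J
P = W/t = 8114/27 = 300.5 W = 0.3005 kW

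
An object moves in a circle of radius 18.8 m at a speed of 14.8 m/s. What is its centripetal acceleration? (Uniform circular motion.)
a_c = v²/r = 14.8²/18.8 = 219.04/18.8 = 11.65 m/s²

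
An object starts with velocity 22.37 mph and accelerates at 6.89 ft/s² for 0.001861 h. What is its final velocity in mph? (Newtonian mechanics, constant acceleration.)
v = v₀ + at (with unit conversion) = 53.84 mph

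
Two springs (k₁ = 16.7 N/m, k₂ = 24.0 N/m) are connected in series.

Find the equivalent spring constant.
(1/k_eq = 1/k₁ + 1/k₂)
1/k_eq = 1/16.7 + 1/24.0 = 0.10155; k_eq = 9.848 N/m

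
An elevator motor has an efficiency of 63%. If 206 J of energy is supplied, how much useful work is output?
W_out = η × W_in = 0.63 × 206 = 129.78 J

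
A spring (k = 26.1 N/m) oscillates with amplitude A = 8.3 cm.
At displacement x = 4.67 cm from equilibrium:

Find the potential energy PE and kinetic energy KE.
E_total = ½kA² = ½×26.1×(0.083)² = 0.0899 J
PE = ½kx² = ½×26.1×(0.0467)² = 0.02846 J
KE = E_total − PE = 0.06144 J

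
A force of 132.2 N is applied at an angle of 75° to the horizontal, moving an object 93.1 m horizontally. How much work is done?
W = Fd cosθ = 132.2×93.1×cos(75°) = 3185.5 J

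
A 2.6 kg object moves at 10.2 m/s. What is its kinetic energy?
KE = ½mv² = ½×2.6×10.2² = 135.252 J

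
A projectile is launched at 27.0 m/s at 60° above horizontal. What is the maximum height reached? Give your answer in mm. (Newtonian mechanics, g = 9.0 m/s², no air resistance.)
H = v₀²sin²(θ)/(2g) (with unit conversion) = 30370.0 mm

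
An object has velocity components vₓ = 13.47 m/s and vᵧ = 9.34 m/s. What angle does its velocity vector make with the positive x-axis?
θ = arctan(vᵧ/vₓ) = arctan(9.34/13.47) = 34.74°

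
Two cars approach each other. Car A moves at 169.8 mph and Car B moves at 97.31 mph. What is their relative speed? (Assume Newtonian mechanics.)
v_rel = v_A + v_B = 169.8 + 97.31 = 267.1 mph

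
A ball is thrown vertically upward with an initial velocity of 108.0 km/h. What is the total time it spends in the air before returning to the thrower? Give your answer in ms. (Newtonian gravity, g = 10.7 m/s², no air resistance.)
t_total = 2v₀/g (with unit conversion) = 5607.0 ms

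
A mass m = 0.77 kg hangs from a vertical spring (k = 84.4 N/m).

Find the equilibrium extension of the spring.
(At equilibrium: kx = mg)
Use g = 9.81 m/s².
x_eq = mg/k = 0.77×9.81/84.4 = 0.0895 m = 8.95 cm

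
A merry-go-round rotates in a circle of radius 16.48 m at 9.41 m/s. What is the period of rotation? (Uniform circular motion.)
T = 2πr/v = 2π×16.48/9.41 = 11.0 s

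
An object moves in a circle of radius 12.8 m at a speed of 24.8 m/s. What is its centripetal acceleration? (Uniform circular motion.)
a_c = v²/r = 24.8²/12.8 = 615.04/12.8 = 48.05 m/s²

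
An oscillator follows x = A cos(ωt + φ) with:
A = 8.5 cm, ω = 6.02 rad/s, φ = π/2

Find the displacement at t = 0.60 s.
x = A cos(ωt + φ) = 8.5×cos(6.02×0.6 + π/2) = 3.853 cm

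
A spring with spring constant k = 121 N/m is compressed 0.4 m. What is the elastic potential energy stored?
PE = ½kx² = ½×121×0.4² = 9.68 J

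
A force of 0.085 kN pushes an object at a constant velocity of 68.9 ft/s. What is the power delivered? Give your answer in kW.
P = Fv = 85 N × 21 m/s = 1785 W = 1.785 kW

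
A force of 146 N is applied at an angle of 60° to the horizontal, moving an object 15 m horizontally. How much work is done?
W = Fd cosθ = 146×15×cos(60°) = 1095.0 J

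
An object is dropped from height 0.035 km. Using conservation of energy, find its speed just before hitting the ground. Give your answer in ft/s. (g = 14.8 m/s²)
mgh = ½mv² → v = √(2gh) = √(2×14.8×35) = 32.19 m/s = 105.6 ft/s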